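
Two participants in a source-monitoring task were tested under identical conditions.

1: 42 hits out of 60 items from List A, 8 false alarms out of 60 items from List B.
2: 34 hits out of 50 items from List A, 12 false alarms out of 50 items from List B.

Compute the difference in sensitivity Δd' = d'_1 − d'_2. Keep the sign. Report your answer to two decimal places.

Δd' = 0.46

1: z(0.7000) = 0.524, z(0.1333) = -1.111, d' = 1.635
2: z(0.6800) = 0.468, z(0.2400) = -0.706, d' = 1.174
Δd' = d'_1 − d'_2 = 1.635 − 1.174 = 0.461
1 has the higher sensitivity.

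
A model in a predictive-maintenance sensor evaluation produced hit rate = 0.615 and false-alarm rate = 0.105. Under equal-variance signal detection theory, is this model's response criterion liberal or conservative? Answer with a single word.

conservative

z(H) = 0.292, z(FA) = -1.254
c = −½·(z(H) + z(FA)) = 0.481
c > 0 → conservative criterion (biased toward responding “no”).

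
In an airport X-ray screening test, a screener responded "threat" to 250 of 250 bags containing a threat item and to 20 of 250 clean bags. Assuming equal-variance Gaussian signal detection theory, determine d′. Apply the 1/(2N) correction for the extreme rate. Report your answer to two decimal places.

The hit rate is 250/250 = 1, so apply the 1/(2N) correction: H → 1 − 1/(2·250) = 0.99800.
z(H) = z(0.99800) = 2.878
z(FA) = z(0.08000) = -1.405
d' = 2.878 − (-1.405) = 4.283

d′ = 4.28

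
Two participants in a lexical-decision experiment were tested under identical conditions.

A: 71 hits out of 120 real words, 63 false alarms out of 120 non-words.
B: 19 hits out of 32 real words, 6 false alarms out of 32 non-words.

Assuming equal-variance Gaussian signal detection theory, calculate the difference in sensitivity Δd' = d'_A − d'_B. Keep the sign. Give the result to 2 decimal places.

Δd' = -0.96

A: z(0.5917) = 0.232, z(0.5250) = 0.063, d' = 0.169
B: z(0.5938) = 0.237, z(0.1875) = -0.887, d' = 1.124
Δd' = d'_A − d'_B = 0.169 − 1.124 = -0.955
B has the higher sensitivity.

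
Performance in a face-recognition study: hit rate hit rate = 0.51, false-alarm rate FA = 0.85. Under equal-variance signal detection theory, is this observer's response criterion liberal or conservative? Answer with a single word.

z(H) = 0.025, z(FA) = 1.036
c = −½·(z(H) + z(FA)) = -0.5305
c < 0 → liberal criterion (biased toward responding “yes”).

liberal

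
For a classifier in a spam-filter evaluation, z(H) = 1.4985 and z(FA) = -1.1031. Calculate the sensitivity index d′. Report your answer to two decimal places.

d' = z(H) − z(FA) = 1.4985 − (-1.1031) = 2.6016

d′ = 2.60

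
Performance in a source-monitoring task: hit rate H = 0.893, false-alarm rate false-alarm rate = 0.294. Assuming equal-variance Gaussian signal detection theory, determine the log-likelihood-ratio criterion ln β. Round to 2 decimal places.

z(0.893) = 1.243, z(0.294) = -0.542
ln β = −½·[z(H)² − z(FA)²] = −0.5 × (1.545 − 0.294) = -0.6255

ln β = -0.63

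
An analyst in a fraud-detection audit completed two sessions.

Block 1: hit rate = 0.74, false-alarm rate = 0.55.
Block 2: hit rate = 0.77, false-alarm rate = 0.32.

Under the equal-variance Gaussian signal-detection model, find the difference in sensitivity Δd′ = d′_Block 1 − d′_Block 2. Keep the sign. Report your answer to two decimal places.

Δd′ = -0.69

Block 1: z(0.74) = 0.643, z(0.55) = 0.126, d' = 0.517
Block 2: z(0.77) = 0.739, z(0.32) = -0.468, d' = 1.207
Δd' = d'_Block 1 − d'_Block 2 = 0.517 − 1.207 = -0.690
Block 2 has the higher sensitivity.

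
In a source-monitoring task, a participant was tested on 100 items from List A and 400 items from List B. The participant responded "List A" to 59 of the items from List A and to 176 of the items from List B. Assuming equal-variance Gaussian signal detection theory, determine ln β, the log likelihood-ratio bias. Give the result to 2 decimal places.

ln β = -0.01

H = 59/100 = 0.5900
FA = 176/400 = 0.4400
Φ⁻¹(H) = 0.228
Φ⁻¹(FA) = -0.151
ln β = −½·[z(H)² − z(FA)²] = −0.5 × (0.052 − 0.023) = -0.0145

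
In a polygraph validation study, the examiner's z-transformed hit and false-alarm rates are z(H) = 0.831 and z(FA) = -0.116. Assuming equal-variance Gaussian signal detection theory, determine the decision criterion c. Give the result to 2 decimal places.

c = −½·[z(H) + z(FA)] = −½·(0.831 + (-0.116)) = -0.3575

c = -0.36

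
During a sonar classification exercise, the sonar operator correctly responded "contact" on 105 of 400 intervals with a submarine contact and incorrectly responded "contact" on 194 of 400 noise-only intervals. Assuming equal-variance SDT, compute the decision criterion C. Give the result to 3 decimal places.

C = 0.337

H = 105/400 = 0.2625
FA = 194/400 = 0.4850
z(H) = z(0.2625) = -0.6357
z(FA) = z(0.4850) = -0.0376
c = −½·[z(H) + z(FA)] = −0.5 × (-0.6357 + (-0.0376)) = 0.33665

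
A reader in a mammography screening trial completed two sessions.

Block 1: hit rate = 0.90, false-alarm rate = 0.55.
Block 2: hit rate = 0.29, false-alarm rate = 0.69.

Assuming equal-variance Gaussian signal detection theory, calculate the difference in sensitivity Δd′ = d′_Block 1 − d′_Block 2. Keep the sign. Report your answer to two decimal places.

Block 1: z(0.90) = 1.282, z(0.55) = 0.126, d' = 1.156
Block 2: z(0.29) = -0.553, z(0.69) = 0.496, d' = -1.049
Δd' = d'_Block 1 − d'_Block 2 = 1.156 − (-1.049) = 2.205
Block 1 has the higher sensitivity.

Δd′ = 2.21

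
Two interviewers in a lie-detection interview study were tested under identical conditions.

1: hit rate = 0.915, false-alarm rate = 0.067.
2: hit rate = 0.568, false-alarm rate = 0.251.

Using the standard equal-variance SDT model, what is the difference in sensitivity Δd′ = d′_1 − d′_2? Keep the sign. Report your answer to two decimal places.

1: z(0.915) = 1.372, z(0.067) = -1.499, d' = 2.871
2: z(0.568) = 0.171, z(0.251) = -0.671, d' = 0.842
Δd' = d'_1 − d'_2 = 2.871 − 0.842 = 2.029
1 has the higher sensitivity.

Δd′ = 2.03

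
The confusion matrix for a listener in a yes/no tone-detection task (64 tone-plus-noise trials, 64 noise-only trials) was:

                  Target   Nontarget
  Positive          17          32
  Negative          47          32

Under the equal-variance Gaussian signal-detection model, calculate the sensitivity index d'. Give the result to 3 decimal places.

d' = -0.626

H = 17/64 = 0.2656
FA = 32/64 = 0.5000
z(H) = z(0.2656) = -0.6262
z(FA) = z(0.5000) = 0.0000
d' = z(H) − z(FA) = -0.6262 − 0.0000 = -0.6262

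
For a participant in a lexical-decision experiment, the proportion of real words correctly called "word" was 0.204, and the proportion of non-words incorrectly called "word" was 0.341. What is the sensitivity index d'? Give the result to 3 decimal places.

Φ⁻¹(H) = Φ⁻¹(0.204) = -0.8274
Φ⁻¹(FA) = Φ⁻¹(0.341) = -0.4097
d' = z(H) − z(FA) = -0.8274 − (-0.4097) = -0.4177

d' = -0.418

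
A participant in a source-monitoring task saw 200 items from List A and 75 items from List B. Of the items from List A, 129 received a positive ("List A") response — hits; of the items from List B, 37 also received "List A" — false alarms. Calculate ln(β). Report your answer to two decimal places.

ln β = -0.07

H = 129/200 = 0.6450
FA = 37/75 = 0.4933
Φ⁻¹(H) = Φ⁻¹(0.6450) = 0.372
Φ⁻¹(FA) = Φ⁻¹(0.4933) = -0.017
ln β = −½·[z(H)² − z(FA)²] = −0.5 × (0.138 − 0.000) = -0.069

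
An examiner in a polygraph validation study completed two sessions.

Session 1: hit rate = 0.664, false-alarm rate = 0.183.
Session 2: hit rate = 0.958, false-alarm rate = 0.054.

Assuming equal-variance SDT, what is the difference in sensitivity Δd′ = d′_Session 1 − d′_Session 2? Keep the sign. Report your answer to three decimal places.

Session 1: z(0.664) = 0.4234, z(0.183) = -0.9040, d' = 1.3274
Session 2: z(0.958) = 1.7279, z(0.054) = -1.6072, d' = 3.3351
Δd' = d'_Session 1 − d'_Session 2 = 1.3274 − 3.3351 = -2.0077
Session 2 has the higher sensitivity.

Δd′ = -2.008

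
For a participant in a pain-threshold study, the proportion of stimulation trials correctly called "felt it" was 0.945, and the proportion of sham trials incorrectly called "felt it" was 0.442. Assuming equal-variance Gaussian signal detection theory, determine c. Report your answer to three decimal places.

Φ⁻¹(H) = 1.5982
Φ⁻¹(FA) = -0.1459
c = −½·[z(H) + z(FA)] = −0.5 × (1.5982 + (-0.1459)) = -0.72615
c < 0: the participant has a liberal response bias.

c = -0.726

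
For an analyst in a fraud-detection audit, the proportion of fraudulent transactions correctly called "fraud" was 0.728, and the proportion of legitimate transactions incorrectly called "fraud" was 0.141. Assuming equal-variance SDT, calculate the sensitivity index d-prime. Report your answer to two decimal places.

Φ⁻¹(H) = Φ⁻¹(0.728) = 0.607
Φ⁻¹(FA) = Φ⁻¹(0.141) = -1.076
d' = z(H) − z(FA) = 0.607 − (-1.076) = 1.683

d-prime = 1.68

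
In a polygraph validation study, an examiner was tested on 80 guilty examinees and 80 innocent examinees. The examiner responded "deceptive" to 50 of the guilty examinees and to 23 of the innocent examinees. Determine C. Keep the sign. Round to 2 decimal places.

H = 50/80 = 0.6250
FA = 23/80 = 0.2875
Φ⁻¹(H) = Φ⁻¹(0.6250) = 0.319
Φ⁻¹(FA) = Φ⁻¹(0.2875) = -0.561
c = −½·[z(H) + z(FA)] = −0.5 × (0.319 + (-0.561)) = 0.121

C = 0.12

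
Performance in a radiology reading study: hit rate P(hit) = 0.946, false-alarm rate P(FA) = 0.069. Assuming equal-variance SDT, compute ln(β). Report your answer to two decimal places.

ln β = -0.19

Φ⁻¹(H) = 1.607
Φ⁻¹(FA) = -1.483
ln β = −½·[z(H)² − z(FA)²] = −0.5 × (2.582 − 2.199) = -0.1915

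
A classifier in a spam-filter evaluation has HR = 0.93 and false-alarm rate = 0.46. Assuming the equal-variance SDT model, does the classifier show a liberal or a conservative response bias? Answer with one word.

liberal

z(H) = 1.476, z(FA) = -0.100
c = −½·(z(H) + z(FA)) = -0.688
c < 0 → liberal criterion (biased toward responding “yes”).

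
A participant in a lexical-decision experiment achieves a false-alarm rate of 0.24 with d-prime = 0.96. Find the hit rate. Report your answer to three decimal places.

z(false-alarm rate) = z(0.24) = -0.7063
z(H) = z(FA) + d' = -0.7063 + 0.96 = 0.2537
hit rate = Φ(0.2537) = 0.6001

hit rate = 0.600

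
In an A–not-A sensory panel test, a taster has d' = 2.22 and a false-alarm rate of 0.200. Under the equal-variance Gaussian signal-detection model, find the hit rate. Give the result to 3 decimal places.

hit rate = 0.916

z(false-alarm rate) = z(0.200) = -0.8416
z(H) = z(FA) + d' = -0.8416 + 2.22 = 1.3784
hit rate = Φ(1.3784) = 0.9160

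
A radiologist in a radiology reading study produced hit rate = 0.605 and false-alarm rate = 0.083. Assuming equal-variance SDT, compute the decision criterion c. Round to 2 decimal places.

c = 0.56

z(H) = z(0.605) = 0.2663
z(FA) = z(0.083) = -1.3852
c = −½·[z(H) + z(FA)] = −0.5 × (0.2663 + (-1.3852)) = 0.55945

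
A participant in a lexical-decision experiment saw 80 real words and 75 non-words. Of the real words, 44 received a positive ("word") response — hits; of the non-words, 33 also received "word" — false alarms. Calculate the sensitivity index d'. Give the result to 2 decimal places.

H = 44/80 = 0.5500
FA = 33/75 = 0.4400
z(0.5500) = 0.126, z(0.4400) = -0.151
d' = z(H) − z(FA) = 0.126 − (-0.151) = 0.277

d' = 0.28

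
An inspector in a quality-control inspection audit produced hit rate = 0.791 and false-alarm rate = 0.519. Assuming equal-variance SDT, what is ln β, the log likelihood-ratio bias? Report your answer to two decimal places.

ln β = -0.33

z(H) = z(0.791) = 0.810
z(FA) = z(0.519) = 0.048
ln β = −½·[z(H)² − z(FA)²] = −0.5 × (0.656 − 0.002) = -0.327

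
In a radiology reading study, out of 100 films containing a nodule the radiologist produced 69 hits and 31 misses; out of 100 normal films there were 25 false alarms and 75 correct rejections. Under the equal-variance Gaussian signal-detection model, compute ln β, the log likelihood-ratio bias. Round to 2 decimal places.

H = 69/100 = 0.6900
FA = 25/100 = 0.2500
z(H) = z(0.6900) = 0.496
z(FA) = z(0.2500) = -0.674
ln β = −½·[z(H)² − z(FA)²] = −0.5 × (0.246 − 0.454) = 0.104

ln β = 0.10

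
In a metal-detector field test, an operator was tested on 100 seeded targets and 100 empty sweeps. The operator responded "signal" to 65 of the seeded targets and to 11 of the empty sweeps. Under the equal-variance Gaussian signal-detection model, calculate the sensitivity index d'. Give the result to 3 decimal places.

H = 65/100 = 0.6500
FA = 11/100 = 0.1100
Φ⁻¹(H) = 0.3853
Φ⁻¹(FA) = -1.2265
d' = z(H) − z(FA) = 0.3853 − (-1.2265) = 1.6118

d' = 1.612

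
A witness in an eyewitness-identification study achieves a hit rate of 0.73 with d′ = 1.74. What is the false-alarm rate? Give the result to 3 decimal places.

z(hit rate) = z(0.73) = 0.6128
z(FA) = z(H) − d' = 0.6128 − 1.74 = -1.1272
false-alarm rate = Φ(-1.1272) = 0.1298

false-alarm rate = 0.130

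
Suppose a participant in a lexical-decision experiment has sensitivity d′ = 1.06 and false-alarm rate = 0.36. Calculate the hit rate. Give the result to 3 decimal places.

z(false-alarm rate) = z(0.36) = -0.3585
z(H) = z(FA) + d' = -0.3585 + 1.06 = 0.7015
hit rate = Φ(0.7015) = 0.7585

hit rate = 0.759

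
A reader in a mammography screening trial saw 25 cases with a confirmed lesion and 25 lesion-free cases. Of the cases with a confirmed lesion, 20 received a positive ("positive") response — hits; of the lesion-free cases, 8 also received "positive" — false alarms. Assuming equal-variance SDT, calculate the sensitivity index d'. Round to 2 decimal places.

H = 20/25 = 0.8000
FA = 8/25 = 0.3200
z(0.8000) = 0.842, z(0.3200) = -0.468
d' = z(H) − z(FA) = 0.842 − (-0.468) = 1.310

d' = 1.31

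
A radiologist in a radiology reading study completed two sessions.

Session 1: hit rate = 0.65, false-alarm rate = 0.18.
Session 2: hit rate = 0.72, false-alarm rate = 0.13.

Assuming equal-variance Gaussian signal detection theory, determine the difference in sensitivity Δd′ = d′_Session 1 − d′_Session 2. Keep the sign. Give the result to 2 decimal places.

Δd′ = -0.41

Session 1: z(0.65) = 0.385, z(0.18) = -0.915, d' = 1.300
Session 2: z(0.72) = 0.583, z(0.13) = -1.126, d' = 1.709
Δd' = d'_Session 1 − d'_Session 2 = 1.300 − 1.709 = -0.409
Session 2 has the higher sensitivity.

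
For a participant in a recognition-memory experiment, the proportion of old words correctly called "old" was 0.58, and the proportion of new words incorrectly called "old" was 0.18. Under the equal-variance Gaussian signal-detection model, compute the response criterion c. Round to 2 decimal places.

Φ⁻¹(H) = 0.202
Φ⁻¹(FA) = -0.915
c = −½·[z(H) + z(FA)] = −0.5 × (0.202 + (-0.915)) = 0.3565

c = 0.36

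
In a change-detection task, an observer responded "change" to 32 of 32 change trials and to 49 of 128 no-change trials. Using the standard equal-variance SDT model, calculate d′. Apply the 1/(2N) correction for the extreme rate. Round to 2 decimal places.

The hit rate is 32/32 = 1, so apply the 1/(2N) correction: H → 1 − 1/(2·32) = 0.98438.
z(H) = z(0.98438) = 2.154
z(FA) = z(0.38281) = -0.298
d' = 2.154 − (-0.298) = 2.452

d′ = 2.45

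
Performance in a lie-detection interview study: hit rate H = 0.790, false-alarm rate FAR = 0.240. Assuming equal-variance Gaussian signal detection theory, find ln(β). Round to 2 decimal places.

z(H) = z(0.790) = 0.806
z(FA) = z(0.240) = -0.706
ln β = −½·[z(H)² − z(FA)²] = −0.5 × (0.650 − 0.498) = -0.076

ln β = -0.08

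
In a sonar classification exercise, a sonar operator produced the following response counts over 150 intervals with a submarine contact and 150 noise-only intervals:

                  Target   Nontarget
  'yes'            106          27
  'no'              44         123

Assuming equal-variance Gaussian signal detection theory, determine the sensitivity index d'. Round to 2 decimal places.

d' = 1.46

H = 106/150 = 0.7067
FA = 27/150 = 0.1800
z(H) = z(0.7067) = 0.5438
z(FA) = z(0.1800) = -0.9154
d' = z(H) − z(FA) = 0.5438 − (-0.9154) = 1.4592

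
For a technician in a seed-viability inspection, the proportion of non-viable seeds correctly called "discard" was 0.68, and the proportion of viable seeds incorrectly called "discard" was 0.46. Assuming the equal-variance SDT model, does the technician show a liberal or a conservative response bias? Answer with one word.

liberal

z(H) = 0.468, z(FA) = -0.100
c = −½·(z(H) + z(FA)) = -0.184
c < 0 → liberal criterion (biased toward responding “yes”).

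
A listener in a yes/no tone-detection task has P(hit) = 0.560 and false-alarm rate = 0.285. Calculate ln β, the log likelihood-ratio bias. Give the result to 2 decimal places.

Φ⁻¹(H) = 0.151
Φ⁻¹(FA) = -0.568
ln β = −½·[z(H)² − z(FA)²] = −0.5 × (0.023 − 0.323) = 0.150

ln β = 0.15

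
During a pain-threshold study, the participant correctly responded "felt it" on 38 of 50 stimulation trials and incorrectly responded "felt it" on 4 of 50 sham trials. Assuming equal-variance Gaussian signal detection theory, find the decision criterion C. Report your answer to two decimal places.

H = 38/50 = 0.7600
FA = 4/50 = 0.0800
Φ⁻¹(H) = Φ⁻¹(0.7600) = 0.7063
Φ⁻¹(FA) = Φ⁻¹(0.0800) = -1.4051
c = −½·[z(H) + z(FA)] = −0.5 × (0.7063 + (-1.4051)) = 0.3494
c > 0: the participant has a conservative response bias.

C = 0.35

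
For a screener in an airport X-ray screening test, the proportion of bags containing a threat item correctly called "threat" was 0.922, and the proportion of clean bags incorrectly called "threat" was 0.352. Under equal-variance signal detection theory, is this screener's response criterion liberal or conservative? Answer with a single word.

liberal

z(H) = 1.419, z(FA) = -0.380
c = −½·(z(H) + z(FA)) = -0.5195
c < 0 → liberal criterion (biased toward responding “yes”).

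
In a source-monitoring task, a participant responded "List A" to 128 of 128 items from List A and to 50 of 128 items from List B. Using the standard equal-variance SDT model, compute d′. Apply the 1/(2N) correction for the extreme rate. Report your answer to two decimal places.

The hit rate is 128/128 = 1, so apply the 1/(2N) correction: H → 1 − 1/(2·128) = 0.99609.
z(H) = z(0.99609) = 2.660
z(FA) = z(0.39062) = -0.278
d' = 2.660 − (-0.278) = 2.938

d′ = 2.94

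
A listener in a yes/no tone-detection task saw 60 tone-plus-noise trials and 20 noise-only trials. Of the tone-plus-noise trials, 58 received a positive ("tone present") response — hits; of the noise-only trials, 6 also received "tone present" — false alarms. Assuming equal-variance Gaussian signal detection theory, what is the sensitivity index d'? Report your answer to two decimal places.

H = 58/60 = 0.9667
FA = 6/20 = 0.3000
z(H) = z(0.9667) = 1.834
z(FA) = z(0.3000) = -0.524
d' = z(H) − z(FA) = 1.834 − (-0.524) = 2.358

d' = 2.36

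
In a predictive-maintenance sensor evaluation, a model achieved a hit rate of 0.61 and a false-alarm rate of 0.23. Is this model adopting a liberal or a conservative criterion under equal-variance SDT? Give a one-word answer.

z(H) = 0.279, z(FA) = -0.739
c = −½·(z(H) + z(FA)) = 0.230
c > 0 → conservative criterion (biased toward responding “no”).

conservative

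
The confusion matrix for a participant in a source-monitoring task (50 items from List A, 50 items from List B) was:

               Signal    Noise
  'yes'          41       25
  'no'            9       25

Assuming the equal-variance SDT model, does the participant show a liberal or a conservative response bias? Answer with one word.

z(H) = 0.915, z(FA) = 0.000
c = −½·(z(H) + z(FA)) = -0.4575
c < 0 → liberal criterion (biased toward responding “yes”).

liberal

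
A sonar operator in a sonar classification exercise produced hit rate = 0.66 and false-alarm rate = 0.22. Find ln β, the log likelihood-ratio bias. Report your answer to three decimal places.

ln β = 0.213

z(0.66) = 0.4125, z(0.22) = -0.7722
ln β = −½·[z(H)² − z(FA)²] = −0.5 × (0.1702 − 0.5963) = 0.21305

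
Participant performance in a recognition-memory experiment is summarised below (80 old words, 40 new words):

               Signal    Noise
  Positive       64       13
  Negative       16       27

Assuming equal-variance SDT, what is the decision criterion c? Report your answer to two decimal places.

c = -0.19

H = 64/80 = 0.8000
FA = 13/40 = 0.3250
z(0.8000) = 0.842, z(0.3250) = -0.454
c = −½·[z(H) + z(FA)] = −0.5 × (0.842 + (-0.454)) = -0.194
c < 0: the participant has a liberal response bias.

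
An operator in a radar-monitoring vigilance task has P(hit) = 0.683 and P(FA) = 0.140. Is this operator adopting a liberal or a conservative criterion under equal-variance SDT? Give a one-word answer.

z(H) = 0.476, z(FA) = -1.080
c = −½·(z(H) + z(FA)) = 0.302
c > 0 → conservative criterion (biased toward responding “no”).

conservative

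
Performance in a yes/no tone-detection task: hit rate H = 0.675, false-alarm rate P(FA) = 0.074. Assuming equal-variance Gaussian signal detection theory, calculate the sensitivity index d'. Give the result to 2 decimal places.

z(H) = z(0.675) = 0.454
z(FA) = z(0.074) = -1.447
d' = z(H) − z(FA) = 0.454 − (-1.447) = 1.901

d' = 1.90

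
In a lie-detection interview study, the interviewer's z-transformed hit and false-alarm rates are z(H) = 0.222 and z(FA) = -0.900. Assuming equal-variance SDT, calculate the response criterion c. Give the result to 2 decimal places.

c = −½·[z(H) + z(FA)] = −½·(0.222 + (-0.900)) = 0.339

c = 0.34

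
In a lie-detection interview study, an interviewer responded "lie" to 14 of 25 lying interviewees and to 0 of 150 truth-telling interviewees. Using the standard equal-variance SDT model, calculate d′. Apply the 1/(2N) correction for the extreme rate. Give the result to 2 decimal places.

The false-alarm rate is 0/150 = 0, so apply the 1/(2N) correction: FA → 1/(2·150) = 0.00333.
z(H) = z(0.56000) = 0.151
z(FA) = z(0.00333) = -2.713
d' = 0.151 − (-2.713) = 2.864

d′ = 2.86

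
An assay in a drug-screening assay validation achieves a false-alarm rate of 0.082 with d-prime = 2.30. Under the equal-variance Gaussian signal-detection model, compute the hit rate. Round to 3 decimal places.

hit rate = 0.818

z(false-alarm rate) = z(0.082) = -1.3917
z(H) = z(FA) + d' = -1.3917 + 2.30 = 0.9083
hit rate = Φ(0.9083) = 0.8181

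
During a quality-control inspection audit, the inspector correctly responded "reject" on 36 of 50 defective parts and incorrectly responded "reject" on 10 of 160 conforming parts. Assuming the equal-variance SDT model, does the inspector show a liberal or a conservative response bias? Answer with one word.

conservative

z(H) = 0.583, z(FA) = -1.534
c = −½·(z(H) + z(FA)) = 0.4755
c > 0 → conservative criterion (biased toward responding “no”).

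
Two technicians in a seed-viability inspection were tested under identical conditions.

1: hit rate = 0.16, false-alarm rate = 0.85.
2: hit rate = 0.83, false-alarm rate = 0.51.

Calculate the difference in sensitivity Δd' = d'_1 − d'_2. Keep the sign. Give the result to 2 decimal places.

Δd' = -2.96

1: z(0.16) = -0.994, z(0.85) = 1.036, d' = -2.030
2: z(0.83) = 0.954, z(0.51) = 0.025, d' = 0.929
Δd' = d'_1 − d'_2 = -2.030 − 0.929 = -2.959
2 has the higher sensitivity.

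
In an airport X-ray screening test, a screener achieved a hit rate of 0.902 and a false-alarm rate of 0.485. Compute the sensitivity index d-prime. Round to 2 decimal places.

Φ⁻¹(0.902) = 1.2930, Φ⁻¹(0.485) = -0.0376
d' = z(H) − z(FA) = 1.2930 − (-0.0376) = 1.3306

d-prime = 1.33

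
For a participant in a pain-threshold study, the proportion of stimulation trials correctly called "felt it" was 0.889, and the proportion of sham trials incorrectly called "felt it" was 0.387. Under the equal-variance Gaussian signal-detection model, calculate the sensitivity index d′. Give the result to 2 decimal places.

d′ = 1.51

z(H) = z(0.889) = 1.221
z(FA) = z(0.387) = -0.287
d' = z(H) − z(FA) = 1.221 − (-0.287) = 1.508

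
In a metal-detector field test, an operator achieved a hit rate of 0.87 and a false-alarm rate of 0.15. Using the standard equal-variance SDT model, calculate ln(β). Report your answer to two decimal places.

Φ⁻¹(H) = Φ⁻¹(0.87) = 1.126
Φ⁻¹(FA) = Φ⁻¹(0.15) = -1.036
ln β = −½·[z(H)² − z(FA)²] = −0.5 × (1.268 − 1.073) = -0.0975

ln β = -0.10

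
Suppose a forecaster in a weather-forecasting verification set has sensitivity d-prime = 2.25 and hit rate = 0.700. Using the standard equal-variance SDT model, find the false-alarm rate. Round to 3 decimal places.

z(hit rate) = z(0.700) = 0.5244
z(FA) = z(H) − d' = 0.5244 − 2.25 = -1.7256
false-alarm rate = Φ(-1.7256) = 0.0422

false-alarm rate = 0.042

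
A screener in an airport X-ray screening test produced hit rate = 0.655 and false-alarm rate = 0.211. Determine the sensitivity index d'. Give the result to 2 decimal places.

d' = 1.20

z(0.655) = 0.3989, z(0.211) = -0.8030
d' = z(H) − z(FA) = 0.3989 − (-0.8030) = 1.2019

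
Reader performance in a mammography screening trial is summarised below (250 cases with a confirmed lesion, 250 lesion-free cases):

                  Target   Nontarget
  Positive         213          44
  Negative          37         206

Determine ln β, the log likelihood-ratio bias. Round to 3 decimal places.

H = 213/250 = 0.8520
FA = 44/250 = 0.1760
z(H) = 1.0450
z(FA) = -0.9307
ln β = −½·[z(H)² − z(FA)²] = −0.5 × (1.0920 − 0.8662) = -0.1129

ln β = -0.113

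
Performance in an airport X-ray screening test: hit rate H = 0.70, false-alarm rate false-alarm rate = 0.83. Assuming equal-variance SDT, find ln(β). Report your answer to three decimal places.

ln β = 0.318

Φ⁻¹(H) = Φ⁻¹(0.70) = 0.5244
Φ⁻¹(FA) = Φ⁻¹(0.83) = 0.9542
ln β = −½·[z(H)² − z(FA)²] = −0.5 × (0.2750 − 0.9105) = 0.31775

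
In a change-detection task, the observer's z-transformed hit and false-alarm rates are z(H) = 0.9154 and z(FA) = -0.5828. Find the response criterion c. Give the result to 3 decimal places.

c = −½·[z(H) + z(FA)] = −½·(0.9154 + (-0.5828)) = -0.1663

c = -0.166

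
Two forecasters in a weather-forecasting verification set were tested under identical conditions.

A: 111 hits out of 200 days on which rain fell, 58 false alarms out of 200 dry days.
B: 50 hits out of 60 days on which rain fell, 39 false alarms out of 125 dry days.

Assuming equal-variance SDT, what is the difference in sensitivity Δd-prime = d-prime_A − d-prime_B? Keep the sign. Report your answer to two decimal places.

Δd-prime = -0.77

A: z(0.5550) = 0.138, z(0.2900) = -0.553, d' = 0.691
B: z(0.8333) = 0.967, z(0.3120) = -0.490, d' = 1.457
Δd' = d'_A − d'_B = 0.691 − 1.457 = -0.766
B has the higher sensitivity.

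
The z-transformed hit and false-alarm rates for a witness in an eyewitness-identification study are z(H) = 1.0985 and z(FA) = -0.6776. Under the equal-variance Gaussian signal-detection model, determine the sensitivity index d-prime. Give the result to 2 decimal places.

d-prime = 1.78

d' = z(H) − z(FA) = 1.0985 − (-0.6776) = 1.7761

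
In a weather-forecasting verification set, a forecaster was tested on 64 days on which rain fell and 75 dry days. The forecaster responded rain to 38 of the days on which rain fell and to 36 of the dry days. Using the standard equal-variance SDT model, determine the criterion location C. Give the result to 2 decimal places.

H = 38/64 = 0.5938
FA = 36/75 = 0.4800
Φ⁻¹(H) = Φ⁻¹(0.5938) = 0.2373
Φ⁻¹(FA) = Φ⁻¹(0.4800) = -0.0502
c = −½·[z(H) + z(FA)] = −0.5 × (0.2373 + (-0.0502)) = -0.09355

C = -0.09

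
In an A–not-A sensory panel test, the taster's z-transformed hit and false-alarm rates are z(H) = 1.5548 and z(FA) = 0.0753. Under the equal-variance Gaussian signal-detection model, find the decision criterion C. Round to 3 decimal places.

c = −½·[z(H) + z(FA)] = −½·(1.5548 + 0.0753) = -0.81505
c < 0: the taster has a liberal response bias.

C = -0.815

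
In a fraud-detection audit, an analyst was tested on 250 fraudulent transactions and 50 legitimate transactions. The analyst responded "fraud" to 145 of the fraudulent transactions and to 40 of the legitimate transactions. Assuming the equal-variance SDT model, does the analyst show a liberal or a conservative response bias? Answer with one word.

z(H) = 0.202, z(FA) = 0.842
c = −½·(z(H) + z(FA)) = -0.522
c < 0 → liberal criterion (biased toward responding “yes”).

liberal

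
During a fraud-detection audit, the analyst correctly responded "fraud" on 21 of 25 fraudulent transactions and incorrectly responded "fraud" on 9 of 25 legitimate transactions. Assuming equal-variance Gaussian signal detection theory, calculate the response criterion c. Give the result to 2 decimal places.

c = -0.32

H = 21/25 = 0.8400
FA = 9/25 = 0.3600
z(H) = z(0.8400) = 0.9945
z(FA) = z(0.3600) = -0.3585
c = −½·[z(H) + z(FA)] = −0.5 × (0.9945 + (-0.3585)) = -0.3180
c < 0: the analyst has a liberal response bias.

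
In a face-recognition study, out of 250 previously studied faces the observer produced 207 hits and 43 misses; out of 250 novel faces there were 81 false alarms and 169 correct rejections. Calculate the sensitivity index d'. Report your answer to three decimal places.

H = 207/250 = 0.8280
FA = 81/250 = 0.3240
Φ⁻¹(H) = Φ⁻¹(0.8280) = 0.9463
Φ⁻¹(FA) = Φ⁻¹(0.3240) = -0.4565
d' = z(H) − z(FA) = 0.9463 − (-0.4565) = 1.4028

d' = 1.403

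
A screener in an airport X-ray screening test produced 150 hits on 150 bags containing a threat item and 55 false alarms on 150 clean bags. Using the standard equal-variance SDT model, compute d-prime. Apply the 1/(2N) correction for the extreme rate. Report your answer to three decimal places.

The hit rate is 150/150 = 1, so apply the 1/(2N) correction: H → 1 − 1/(2·150) = 0.99667.
z(H) = z(0.99667) = 2.7134
z(FA) = z(0.36667) = -0.3407
d' = 2.7134 − (-0.3407) = 3.0541

d-prime = 3.054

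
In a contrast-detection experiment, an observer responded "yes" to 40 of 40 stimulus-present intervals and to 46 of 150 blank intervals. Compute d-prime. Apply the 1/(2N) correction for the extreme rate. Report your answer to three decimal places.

d-prime = 2.747

The hit rate is 40/40 = 1, so apply the 1/(2N) correction: H → 1 − 1/(2·40) = 0.98750.
z(H) = z(0.98750) = 2.2414
z(FA) = z(0.30667) = -0.5053
d' = 2.2414 − (-0.5053) = 2.7467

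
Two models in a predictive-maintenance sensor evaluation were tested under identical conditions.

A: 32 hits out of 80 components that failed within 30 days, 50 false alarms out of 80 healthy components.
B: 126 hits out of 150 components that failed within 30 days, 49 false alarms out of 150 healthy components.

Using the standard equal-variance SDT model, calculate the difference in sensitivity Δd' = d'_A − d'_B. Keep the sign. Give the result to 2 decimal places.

Δd' = -2.02

A: z(0.4000) = -0.253, z(0.6250) = 0.319, d' = -0.572
B: z(0.8400) = 0.994, z(0.3267) = -0.449, d' = 1.443
Δd' = d'_A − d'_B = -0.572 − 1.443 = -2.015
B has the higher sensitivity.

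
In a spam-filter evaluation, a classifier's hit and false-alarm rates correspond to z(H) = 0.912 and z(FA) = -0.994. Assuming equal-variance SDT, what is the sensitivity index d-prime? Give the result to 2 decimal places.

d-prime = 1.91

d' = z(H) − z(FA) = 0.912 − (-0.994) = 1.906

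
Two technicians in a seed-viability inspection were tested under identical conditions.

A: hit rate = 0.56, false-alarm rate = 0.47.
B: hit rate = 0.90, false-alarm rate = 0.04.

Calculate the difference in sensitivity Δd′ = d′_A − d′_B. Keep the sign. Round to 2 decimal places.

Δd′ = -2.81

A: z(0.56) = 0.151, z(0.47) = -0.075, d' = 0.226
B: z(0.90) = 1.282, z(0.04) = -1.751, d' = 3.033
Δd' = d'_A − d'_B = 0.226 − 3.033 = -2.807
B has the higher sensitivity.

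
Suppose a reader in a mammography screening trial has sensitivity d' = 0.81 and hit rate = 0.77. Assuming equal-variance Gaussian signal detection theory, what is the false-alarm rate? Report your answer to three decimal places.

false-alarm rate = 0.472

z(hit rate) = z(0.77) = 0.7388
z(FA) = z(H) − d' = 0.7388 − 0.81 = -0.0712
false-alarm rate = Φ(-0.0712) = 0.4716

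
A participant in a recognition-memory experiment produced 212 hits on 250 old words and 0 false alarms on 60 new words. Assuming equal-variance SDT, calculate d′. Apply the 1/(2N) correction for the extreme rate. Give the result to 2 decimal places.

The false-alarm rate is 0/60 = 0, so apply the 1/(2N) correction: FA → 1/(2·60) = 0.00833.
z(H) = z(0.84800) = 1.028
z(FA) = z(0.00833) = -2.394
d' = 1.028 − (-2.394) = 3.422

d′ = 3.42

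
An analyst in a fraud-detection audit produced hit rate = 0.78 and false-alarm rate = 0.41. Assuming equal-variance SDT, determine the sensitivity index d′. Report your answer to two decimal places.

d′ = 1.00

Φ⁻¹(0.78) = 0.772, Φ⁻¹(0.41) = -0.228
d' = z(H) − z(FA) = 0.772 − (-0.228) = 1.000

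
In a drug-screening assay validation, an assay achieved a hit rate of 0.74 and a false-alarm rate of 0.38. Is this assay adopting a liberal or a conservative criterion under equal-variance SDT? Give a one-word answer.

z(H) = 0.643, z(FA) = -0.305
c = −½·(z(H) + z(FA)) = -0.169
c < 0 → liberal criterion (biased toward responding “yes”).

liberal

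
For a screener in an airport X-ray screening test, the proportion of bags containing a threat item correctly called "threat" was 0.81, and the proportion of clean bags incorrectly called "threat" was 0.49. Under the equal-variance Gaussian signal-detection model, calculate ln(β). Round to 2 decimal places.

Φ⁻¹(0.81) = 0.878, Φ⁻¹(0.49) = -0.025
ln β = −½·[z(H)² − z(FA)²] = −0.5 × (0.771 − 0.001) = -0.385

ln β = -0.39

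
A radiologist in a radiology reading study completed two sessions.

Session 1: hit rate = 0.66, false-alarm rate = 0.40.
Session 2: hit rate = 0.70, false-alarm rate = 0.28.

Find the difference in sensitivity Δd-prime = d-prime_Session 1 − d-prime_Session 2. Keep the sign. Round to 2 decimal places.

Session 1: z(0.66) = 0.412, z(0.40) = -0.253, d' = 0.665
Session 2: z(0.70) = 0.524, z(0.28) = -0.583, d' = 1.107
Δd' = d'_Session 1 − d'_Session 2 = 0.665 − 1.107 = -0.442
Session 2 has the higher sensitivity.

Δd-prime = -0.44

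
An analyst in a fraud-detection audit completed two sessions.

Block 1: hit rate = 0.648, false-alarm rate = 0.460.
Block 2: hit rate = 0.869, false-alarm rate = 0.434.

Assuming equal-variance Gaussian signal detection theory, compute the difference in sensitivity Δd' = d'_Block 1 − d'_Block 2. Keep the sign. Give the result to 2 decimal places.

Δd' = -0.81

Block 1: z(0.648) = 0.380, z(0.460) = -0.100, d' = 0.480
Block 2: z(0.869) = 1.122, z(0.434) = -0.166, d' = 1.288
Δd' = d'_Block 1 − d'_Block 2 = 0.480 − 1.288 = -0.808
Block 2 has the higher sensitivity.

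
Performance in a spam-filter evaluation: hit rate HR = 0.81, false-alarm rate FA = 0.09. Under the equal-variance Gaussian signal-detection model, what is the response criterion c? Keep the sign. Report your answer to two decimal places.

c = 0.23

Φ⁻¹(H) = 0.878
Φ⁻¹(FA) = -1.341
c = −½·[z(H) + z(FA)] = −0.5 × (0.878 + (-1.341)) = 0.2315
c > 0: the classifier has a conservative response bias.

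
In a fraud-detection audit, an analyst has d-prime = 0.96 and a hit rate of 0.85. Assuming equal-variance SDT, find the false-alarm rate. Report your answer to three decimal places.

false-alarm rate = 0.530

z(hit rate) = z(0.85) = 1.0364
z(FA) = z(H) − d' = 1.0364 − 0.96 = 0.0764
false-alarm rate = Φ(0.0764) = 0.5304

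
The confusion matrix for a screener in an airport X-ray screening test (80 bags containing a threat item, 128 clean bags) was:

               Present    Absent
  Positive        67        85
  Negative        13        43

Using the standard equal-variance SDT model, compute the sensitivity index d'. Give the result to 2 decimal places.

d' = 0.56

H = 67/80 = 0.8375
FA = 85/128 = 0.6641
z(H) = 0.984
z(FA) = 0.424
d' = z(H) − z(FA) = 0.984 − 0.424 = 0.560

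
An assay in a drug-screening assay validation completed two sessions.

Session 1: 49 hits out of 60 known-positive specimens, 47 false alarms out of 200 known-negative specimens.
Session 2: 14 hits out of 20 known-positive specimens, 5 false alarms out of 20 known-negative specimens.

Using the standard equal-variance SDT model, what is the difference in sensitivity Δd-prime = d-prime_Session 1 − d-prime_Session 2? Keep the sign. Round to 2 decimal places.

Δd-prime = 0.43

Session 1: z(0.8167) = 0.903, z(0.2350) = -0.722, d' = 1.625
Session 2: z(0.7000) = 0.524, z(0.2500) = -0.674, d' = 1.198
Δd' = d'_Session 1 − d'_Session 2 = 1.625 − 1.198 = 0.427
Session 1 has the higher sensitivity.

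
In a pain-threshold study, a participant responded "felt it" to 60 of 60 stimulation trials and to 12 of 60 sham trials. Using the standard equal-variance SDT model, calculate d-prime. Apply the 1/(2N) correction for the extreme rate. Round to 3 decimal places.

The hit rate is 60/60 = 1, so apply the 1/(2N) correction: H → 1 − 1/(2·60) = 0.99167.
z(H) = z(0.99167) = 2.3941
z(FA) = z(0.20000) = -0.8416
d' = 2.3941 − (-0.8416) = 3.2357

d-prime = 3.236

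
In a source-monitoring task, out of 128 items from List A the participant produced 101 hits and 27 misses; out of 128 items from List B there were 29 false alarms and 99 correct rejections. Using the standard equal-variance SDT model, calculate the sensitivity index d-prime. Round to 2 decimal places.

d-prime = 1.55

H = 101/128 = 0.7891
FA = 29/128 = 0.2266
z(H) = z(0.7891) = 0.8033
z(FA) = z(0.2266) = -0.7501
d' = z(H) − z(FA) = 0.8033 − (-0.7501) = 1.5534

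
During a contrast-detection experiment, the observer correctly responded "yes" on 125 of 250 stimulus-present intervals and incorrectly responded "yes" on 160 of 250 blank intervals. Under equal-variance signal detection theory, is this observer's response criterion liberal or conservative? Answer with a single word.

z(H) = 0.000, z(FA) = 0.358
c = −½·(z(H) + z(FA)) = -0.179
c < 0 → liberal criterion (biased toward responding “yes”).

liberal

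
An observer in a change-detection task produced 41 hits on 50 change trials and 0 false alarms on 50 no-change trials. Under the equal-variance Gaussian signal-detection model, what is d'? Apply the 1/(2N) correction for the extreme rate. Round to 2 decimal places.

The false-alarm rate is 0/50 = 0, so apply the 1/(2N) correction: FA → 1/(2·50) = 0.01000.
z(H) = z(0.82000) = 0.915
z(FA) = z(0.01000) = -2.326
d' = 0.915 − (-2.326) = 3.241

d' = 3.24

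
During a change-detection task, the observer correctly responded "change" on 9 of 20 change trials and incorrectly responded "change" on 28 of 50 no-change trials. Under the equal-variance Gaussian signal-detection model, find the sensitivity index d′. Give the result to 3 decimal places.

d′ = -0.277

H = 9/20 = 0.4500
FA = 28/50 = 0.5600
Φ⁻¹(0.4500) = -0.1257, Φ⁻¹(0.5600) = 0.1510
d' = z(H) − z(FA) = -0.1257 − 0.1510 = -0.2767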